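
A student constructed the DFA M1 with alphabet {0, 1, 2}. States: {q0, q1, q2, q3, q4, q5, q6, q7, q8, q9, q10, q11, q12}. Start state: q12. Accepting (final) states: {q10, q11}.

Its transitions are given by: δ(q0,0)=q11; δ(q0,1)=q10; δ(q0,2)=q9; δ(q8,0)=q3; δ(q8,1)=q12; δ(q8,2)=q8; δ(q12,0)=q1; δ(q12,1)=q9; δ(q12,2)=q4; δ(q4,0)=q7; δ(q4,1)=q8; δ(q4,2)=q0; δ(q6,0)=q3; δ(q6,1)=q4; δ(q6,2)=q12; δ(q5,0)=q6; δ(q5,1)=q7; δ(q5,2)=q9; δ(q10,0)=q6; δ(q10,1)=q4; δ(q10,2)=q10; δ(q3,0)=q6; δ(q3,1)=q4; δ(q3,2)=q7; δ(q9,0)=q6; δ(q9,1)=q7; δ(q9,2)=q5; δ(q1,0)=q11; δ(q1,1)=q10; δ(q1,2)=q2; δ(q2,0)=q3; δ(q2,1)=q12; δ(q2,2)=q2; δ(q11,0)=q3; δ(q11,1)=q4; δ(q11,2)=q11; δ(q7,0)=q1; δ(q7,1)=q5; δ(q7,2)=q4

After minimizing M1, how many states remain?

All states are reachable from the start state.
Initial partition by acceptance: {q10,q11} | {q0,q1,q2,q3,q4,q5,q6,q7,q8,q9,q12}.
Refine {q0,q1,q2,q3,q4,q5,q6,q7,q8,q9,q12} on symbol 0: members go to different blocks, giving {q2,q3,q4,q5,q6,q7,q8,q9,q12} and {q0,q1}.
Split {q2,q3,q4,q5,q6,q7,q8,q9,q12} by δ(·,0) → {q2,q3,q4,q5,q6,q8,q9} and {q7,q12}.
Refine {q2,q3,q4,q5,q6,q8,q9} on symbol 0: members go to different blocks, giving {q2,q3,q5,q6,q8,q9} and {q4}.
Split {q2,q3,q5,q6,q8,q9} by δ(·,1) → {q2,q5,q8,q9} and {q3,q6}.
No further refinement is possible. Final partition (6 blocks): {q10,q11} | {q2,q5,q8,q9} | {q0,q1} | {q7,q12} | {q4} | {q3,q6}.

6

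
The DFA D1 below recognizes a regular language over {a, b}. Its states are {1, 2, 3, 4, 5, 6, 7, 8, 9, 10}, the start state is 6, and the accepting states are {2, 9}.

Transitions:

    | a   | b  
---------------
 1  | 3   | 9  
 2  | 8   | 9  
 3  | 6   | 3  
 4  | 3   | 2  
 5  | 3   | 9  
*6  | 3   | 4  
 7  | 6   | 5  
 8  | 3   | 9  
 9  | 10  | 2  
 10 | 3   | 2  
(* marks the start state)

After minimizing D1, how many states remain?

4

Reachable states from the start: {2,3,4,6,8,9,10}. Unreachable: {1,5,7} — drop them.
P0 = {2,9} | {3,4,6,8,10}.
Split {3,4,6,8,10} by δ(·,b) → {4,8,10} and {3,6}.
Refine {3,6} on symbol b: members go to different blocks, giving {3} and {6}.
Stable partition: {2,9} | {4,8,10} | {3} | {6} — 4 equivalence classes.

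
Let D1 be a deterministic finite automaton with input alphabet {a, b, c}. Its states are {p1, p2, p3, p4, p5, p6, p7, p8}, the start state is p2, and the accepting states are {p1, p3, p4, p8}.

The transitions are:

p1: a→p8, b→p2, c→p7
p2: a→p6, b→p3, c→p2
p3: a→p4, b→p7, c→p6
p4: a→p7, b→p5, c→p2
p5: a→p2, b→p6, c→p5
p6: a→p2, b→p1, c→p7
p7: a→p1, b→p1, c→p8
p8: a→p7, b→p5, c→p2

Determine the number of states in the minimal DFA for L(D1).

Every state is reachable, so we keep all 8.
Initial partition by acceptance: {p1,p3,p4,p8} | {p2,p5,p6,p7}.
Refine {p1,p3,p4,p8} on symbol a: members go to different blocks, giving {p1,p3} and {p4,p8}.
Refine {p2,p5,p6,p7} on symbol a: members go to different blocks, giving {p2,p5,p6} and {p7}.
Split {p1,p3} by δ(·,b) → {p1} and {p3}.
Split {p2,p5,p6} by δ(·,b) → {p2} and {p5} and {p6}.
No further refinement is possible. Final partition (7 blocks): {p1} | {p2} | {p4,p8} | {p7} | {p3} | {p5} | {p6}.

7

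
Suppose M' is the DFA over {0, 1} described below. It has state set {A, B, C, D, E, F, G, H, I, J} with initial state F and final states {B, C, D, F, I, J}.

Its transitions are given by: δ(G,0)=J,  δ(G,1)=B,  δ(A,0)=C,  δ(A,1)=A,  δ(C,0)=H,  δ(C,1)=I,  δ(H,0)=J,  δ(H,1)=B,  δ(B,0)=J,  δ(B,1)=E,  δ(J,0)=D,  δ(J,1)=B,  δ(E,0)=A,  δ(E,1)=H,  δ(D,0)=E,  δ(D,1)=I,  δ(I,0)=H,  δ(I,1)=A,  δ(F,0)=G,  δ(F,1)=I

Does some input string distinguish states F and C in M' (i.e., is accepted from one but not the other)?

No

Initial partition by acceptance: {B,C,D,F,I,J} | {A,E,G,H}.
Split {B,C,D,F,I,J} by δ(·,0) → {C,D,F,I} and {B,J}.
On input 1, block {C,D,F,I} splits into {C,D,F} and {I}.
Refine {A,E,G,H} on symbol 0: members go to different blocks, giving {G,H} and {A} and {E}.
On input 0, block {C,D,F} splits into {C,F} and {D}.
Refine {B,J} on symbol 0: members go to different blocks, giving {B} and {J}.
No further refinement is possible. Final partition (8 blocks): {C,F} | {G,H} | {B} | {I} | {A} | {E} | {D} | {J}.
F and C lie in the same block of the stable partition, so they are equivalent — no string distinguishes them.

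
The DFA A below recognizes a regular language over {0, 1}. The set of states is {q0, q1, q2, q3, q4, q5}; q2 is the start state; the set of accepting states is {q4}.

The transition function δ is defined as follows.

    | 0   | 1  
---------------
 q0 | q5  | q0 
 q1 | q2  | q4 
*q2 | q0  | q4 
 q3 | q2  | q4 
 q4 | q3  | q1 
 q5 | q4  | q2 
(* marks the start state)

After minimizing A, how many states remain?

5

Start with accepting vs non-accepting: {q4} | {q0,q1,q2,q3,q5}.
Refine {q0,q1,q2,q3,q5} on symbol 0: members go to different blocks, giving {q0,q1,q2,q3} and {q5}.
On input 0, block {q0,q1,q2,q3} splits into {q1,q2,q3} and {q0}.
On input 0, block {q1,q2,q3} splits into {q1,q3} and {q2}.
The partition is now stable with 5 blocks: {q4} | {q1,q3} | {q5} | {q0} | {q2}.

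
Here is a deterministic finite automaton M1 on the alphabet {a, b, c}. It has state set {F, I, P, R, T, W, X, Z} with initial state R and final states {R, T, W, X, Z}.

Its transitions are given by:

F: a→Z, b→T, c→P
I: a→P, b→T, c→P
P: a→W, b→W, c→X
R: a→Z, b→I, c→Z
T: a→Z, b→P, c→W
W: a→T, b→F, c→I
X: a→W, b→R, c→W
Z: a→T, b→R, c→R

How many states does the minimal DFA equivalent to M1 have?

8

All states are reachable from the start state.
Initial partition by acceptance: {R,T,W,X,Z} | {F,I,P}.
Split {R,T,W,X,Z} by δ(·,b) → {R,T,W} and {X,Z}.
On input a, block {R,T,W} splits into {R,T} and {W}.
Refine {R,T} on symbol c: members go to different blocks, giving {T} and {R}.
Refine {F,I,P} on symbol a: members go to different blocks, giving {F} and {I} and {P}.
Split {X,Z} by δ(·,a) → {Z} and {X}.
No further refinement is possible. Final partition (8 blocks): {T} | {F} | {Z} | {W} | {R} | {I} | {P} | {X}.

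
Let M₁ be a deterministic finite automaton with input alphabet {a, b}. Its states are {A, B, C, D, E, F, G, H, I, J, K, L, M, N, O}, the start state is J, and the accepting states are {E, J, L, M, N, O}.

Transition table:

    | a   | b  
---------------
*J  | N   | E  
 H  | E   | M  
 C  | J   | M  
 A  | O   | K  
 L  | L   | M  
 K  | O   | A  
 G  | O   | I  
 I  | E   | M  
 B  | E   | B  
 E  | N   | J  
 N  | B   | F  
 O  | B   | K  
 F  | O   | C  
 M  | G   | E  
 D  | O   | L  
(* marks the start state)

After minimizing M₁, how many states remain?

8

States {D,H,L} cannot be reached from the start state, so discard them.
Start with accepting vs non-accepting: {E,J,M,N,O} | {A,B,C,F,G,I,K}.
Refine {E,J,M,N,O} on symbol a: members go to different blocks, giving {M,N,O} and {E,J}.
Refine {M,N,O} on symbol b: members go to different blocks, giving {N,O} and {M}.
On input a, block {A,B,C,F,G,I,K} splits into {A,F,G,K} and {B,C,I}.
On input b, block {A,F,G,K} splits into {A,K} and {F,G}.
Refine {N,O} on symbol b: members go to different blocks, giving {N} and {O}.
Refine {B,C,I} on symbol b: members go to different blocks, giving {C,I} and {B}.
No further refinement is possible. Final partition (8 blocks): {N} | {A,K} | {E,J} | {M} | {C,I} | {F,G} | {O} | {B}.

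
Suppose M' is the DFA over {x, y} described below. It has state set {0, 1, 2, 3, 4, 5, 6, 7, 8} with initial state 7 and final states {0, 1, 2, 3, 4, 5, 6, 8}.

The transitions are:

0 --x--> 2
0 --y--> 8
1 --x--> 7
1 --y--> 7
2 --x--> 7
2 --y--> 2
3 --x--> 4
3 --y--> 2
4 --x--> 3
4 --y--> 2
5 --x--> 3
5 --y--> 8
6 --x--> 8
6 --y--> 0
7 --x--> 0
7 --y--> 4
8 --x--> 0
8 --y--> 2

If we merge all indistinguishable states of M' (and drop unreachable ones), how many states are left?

First remove the unreachable states {1,5,6}; 6 states remain.
Start with accepting vs non-accepting: {0,2,3,4,8} | {7}.
On input x, block {0,2,3,4,8} splits into {0,3,4,8} and {2}.
Split {0,3,4,8} by δ(·,x) → {3,4,8} and {0}.
Split {3,4,8} by δ(·,x) → {3,4} and {8}.
No further refinement is possible. Final partition (5 blocks): {3,4} | {7} | {2} | {0} | {8}.

5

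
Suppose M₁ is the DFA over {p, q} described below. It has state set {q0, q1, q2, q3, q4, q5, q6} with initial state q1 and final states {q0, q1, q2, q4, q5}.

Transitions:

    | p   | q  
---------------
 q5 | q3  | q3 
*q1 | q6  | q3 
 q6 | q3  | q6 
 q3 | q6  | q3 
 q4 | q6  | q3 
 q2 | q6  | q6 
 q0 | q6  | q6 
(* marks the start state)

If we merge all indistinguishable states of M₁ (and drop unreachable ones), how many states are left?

States {q0,q2,q4,q5} cannot be reached from the start state, so discard them.
P0 = {q1} | {q3,q6}.
The partition is now stable with 2 blocks: {q1} | {q3,q6}.

2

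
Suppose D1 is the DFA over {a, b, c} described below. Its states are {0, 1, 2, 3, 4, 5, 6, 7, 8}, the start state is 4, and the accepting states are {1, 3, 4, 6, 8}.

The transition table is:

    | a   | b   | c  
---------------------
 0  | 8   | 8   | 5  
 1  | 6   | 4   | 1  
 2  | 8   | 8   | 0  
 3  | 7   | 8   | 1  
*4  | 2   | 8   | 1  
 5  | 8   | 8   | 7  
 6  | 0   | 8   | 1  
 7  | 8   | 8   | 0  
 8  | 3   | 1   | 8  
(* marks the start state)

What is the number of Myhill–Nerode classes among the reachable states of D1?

P0 = {1,3,4,6,8} | {0,2,5,7}.
Split {1,3,4,6,8} by δ(·,a) → {3,4,6} and {1,8}.
Refine {1,8} on symbol b: members go to different blocks, giving {1} and {8}.
No further refinement is possible. Final partition (4 blocks): {3,4,6} | {0,2,5,7} | {1} | {8}.

4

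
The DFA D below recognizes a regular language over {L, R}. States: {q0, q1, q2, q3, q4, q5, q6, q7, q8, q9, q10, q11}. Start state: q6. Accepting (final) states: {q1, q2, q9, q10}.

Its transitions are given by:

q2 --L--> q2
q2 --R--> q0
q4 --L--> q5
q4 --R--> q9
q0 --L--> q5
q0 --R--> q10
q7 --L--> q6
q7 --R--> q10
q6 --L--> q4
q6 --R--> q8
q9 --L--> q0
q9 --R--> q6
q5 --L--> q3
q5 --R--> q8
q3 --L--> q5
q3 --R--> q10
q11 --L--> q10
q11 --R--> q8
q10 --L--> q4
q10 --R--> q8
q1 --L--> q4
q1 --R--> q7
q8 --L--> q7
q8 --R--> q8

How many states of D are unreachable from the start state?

3

No path from q6 leads to q1, q2, q11; the other 9 states are all reachable.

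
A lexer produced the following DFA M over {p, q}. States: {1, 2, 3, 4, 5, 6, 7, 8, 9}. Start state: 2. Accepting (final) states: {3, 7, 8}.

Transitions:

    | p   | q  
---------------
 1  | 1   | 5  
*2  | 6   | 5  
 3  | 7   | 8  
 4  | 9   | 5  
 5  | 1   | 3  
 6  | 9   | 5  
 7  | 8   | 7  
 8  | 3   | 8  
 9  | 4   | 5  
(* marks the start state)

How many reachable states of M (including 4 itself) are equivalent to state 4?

5

All states are reachable from the start state.
Initial partition by acceptance: {3,7,8} | {1,2,4,5,6,9}.
Refine {1,2,4,5,6,9} on symbol q: members go to different blocks, giving {1,2,4,6,9} and {5}.
The partition is now stable with 3 blocks: {3,7,8} | {1,2,4,6,9} | {5}.
The equivalence class containing 4 is {1,2,4,6,9}, of size 5.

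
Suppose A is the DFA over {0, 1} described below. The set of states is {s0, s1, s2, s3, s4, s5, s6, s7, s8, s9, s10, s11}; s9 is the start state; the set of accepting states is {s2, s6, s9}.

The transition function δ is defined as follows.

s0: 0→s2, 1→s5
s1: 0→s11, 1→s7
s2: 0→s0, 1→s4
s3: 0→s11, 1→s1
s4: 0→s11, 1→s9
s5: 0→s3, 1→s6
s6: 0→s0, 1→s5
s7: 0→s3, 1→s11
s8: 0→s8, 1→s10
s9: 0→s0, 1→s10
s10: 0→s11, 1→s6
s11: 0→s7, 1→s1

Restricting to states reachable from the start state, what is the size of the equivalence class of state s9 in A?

3

First remove the unreachable states {s8}; 11 states remain.
P0 = {s2,s6,s9} | {s0,s1,s3,s4,s5,s7,s10,s11}.
On input 0, block {s0,s1,s3,s4,s5,s7,s10,s11} splits into {s1,s3,s4,s5,s7,s10,s11} and {s0}.
On input 1, block {s1,s3,s4,s5,s7,s10,s11} splits into {s1,s3,s7,s11} and {s4,s5,s10}.
No further refinement is possible. Final partition (4 blocks): {s2,s6,s9} | {s1,s3,s7,s11} | {s0} | {s4,s5,s10}.
State s9 belongs to the block {s2,s6,s9}, which has 3 states.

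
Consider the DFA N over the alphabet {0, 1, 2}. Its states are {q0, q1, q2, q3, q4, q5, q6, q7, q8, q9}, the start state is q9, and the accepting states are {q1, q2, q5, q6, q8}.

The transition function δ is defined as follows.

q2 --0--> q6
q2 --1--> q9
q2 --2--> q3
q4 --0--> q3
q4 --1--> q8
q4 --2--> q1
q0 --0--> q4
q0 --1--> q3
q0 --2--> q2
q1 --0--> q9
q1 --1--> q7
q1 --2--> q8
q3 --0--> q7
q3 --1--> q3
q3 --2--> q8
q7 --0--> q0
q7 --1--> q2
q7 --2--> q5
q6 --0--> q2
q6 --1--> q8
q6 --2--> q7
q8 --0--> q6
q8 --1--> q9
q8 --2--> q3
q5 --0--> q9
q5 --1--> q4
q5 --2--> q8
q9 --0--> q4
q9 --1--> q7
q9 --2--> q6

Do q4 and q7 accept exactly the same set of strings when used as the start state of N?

Yes

All states are reachable from the start state.
P0 = {q1,q2,q5,q6,q8} | {q0,q3,q4,q7,q9}.
Split {q1,q2,q5,q6,q8} by δ(·,0) → {q2,q6,q8} and {q1,q5}.
Refine {q2,q6,q8} on symbol 1: members go to different blocks, giving {q2,q8} and {q6}.
On input 1, block {q0,q3,q4,q7,q9} splits into {q0,q3,q9} and {q4,q7}.
Refine {q0,q3,q9} on symbol 1: members go to different blocks, giving {q0,q3} and {q9}.
No further refinement is possible. Final partition (6 blocks): {q2,q8} | {q0,q3} | {q1,q5} | {q6} | {q4,q7} | {q9}.
q4 and q7 lie in the same block of the stable partition, so they are equivalent — no string distinguishes them.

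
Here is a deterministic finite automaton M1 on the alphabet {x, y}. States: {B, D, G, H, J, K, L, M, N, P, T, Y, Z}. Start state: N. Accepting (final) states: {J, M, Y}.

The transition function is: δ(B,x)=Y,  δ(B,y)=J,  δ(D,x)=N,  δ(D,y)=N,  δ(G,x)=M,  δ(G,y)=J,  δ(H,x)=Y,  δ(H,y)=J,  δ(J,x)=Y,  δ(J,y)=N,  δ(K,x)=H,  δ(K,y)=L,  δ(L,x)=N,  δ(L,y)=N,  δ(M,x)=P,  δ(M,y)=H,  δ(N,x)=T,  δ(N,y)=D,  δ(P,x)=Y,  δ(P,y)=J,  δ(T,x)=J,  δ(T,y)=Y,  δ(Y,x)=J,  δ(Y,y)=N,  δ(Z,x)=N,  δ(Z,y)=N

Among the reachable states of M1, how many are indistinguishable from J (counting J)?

2

Reachable states from the start: {D,J,N,T,Y}. Unreachable: {B,G,H,K,L,M,P,Z} — drop them.
Initial partition by acceptance: {J,Y} | {D,N,T}.
Refine {D,N,T} on symbol x: members go to different blocks, giving {D,N} and {T}.
Split {D,N} by δ(·,x) → {D} and {N}.
No further refinement is possible. Final partition (4 blocks): {J,Y} | {D} | {T} | {N}.
The equivalence class containing J is {J,Y}, of size 2.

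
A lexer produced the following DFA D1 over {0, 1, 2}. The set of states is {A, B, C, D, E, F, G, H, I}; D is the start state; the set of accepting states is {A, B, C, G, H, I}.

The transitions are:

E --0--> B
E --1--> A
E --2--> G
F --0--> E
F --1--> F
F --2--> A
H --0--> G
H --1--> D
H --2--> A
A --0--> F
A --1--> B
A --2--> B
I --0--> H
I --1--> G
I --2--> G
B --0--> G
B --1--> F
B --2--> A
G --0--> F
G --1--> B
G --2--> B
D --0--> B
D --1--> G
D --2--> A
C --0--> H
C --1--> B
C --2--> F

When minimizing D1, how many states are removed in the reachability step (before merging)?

3

Starting at D and following transitions, the reachable set is {A, B, D, E, F, G}. That leaves C, H, I unreachable — 3 in total.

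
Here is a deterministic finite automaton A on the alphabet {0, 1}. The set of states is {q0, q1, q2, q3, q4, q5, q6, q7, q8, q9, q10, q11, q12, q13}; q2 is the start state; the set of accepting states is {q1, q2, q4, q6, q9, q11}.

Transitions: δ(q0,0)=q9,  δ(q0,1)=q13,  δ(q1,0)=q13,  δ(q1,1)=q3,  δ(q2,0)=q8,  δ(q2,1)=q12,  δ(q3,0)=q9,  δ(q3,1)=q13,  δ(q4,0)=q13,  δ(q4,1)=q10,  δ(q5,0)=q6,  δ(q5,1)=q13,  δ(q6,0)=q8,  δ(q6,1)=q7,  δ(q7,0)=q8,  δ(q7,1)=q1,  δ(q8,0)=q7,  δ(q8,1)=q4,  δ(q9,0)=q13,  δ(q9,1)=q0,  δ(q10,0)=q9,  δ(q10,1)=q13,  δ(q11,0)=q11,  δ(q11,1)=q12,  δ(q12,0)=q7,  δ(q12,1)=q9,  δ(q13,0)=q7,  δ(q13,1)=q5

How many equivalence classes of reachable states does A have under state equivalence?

6

First remove the unreachable states {q11}; 13 states remain.
Initial partition by acceptance: {q1,q2,q4,q6,q9} | {q0,q3,q5,q7,q8,q10,q12,q13}.
Split {q0,q3,q5,q7,q8,q10,q12,q13} by δ(·,0) → {q0,q3,q5,q10} and {q7,q8,q12,q13}.
Split {q1,q2,q4,q6,q9} by δ(·,1) → {q1,q4,q9} and {q2,q6}.
Refine {q0,q3,q5,q10} on symbol 0: members go to different blocks, giving {q0,q3,q10} and {q5}.
On input 1, block {q7,q8,q12,q13} splits into {q7,q8,q12} and {q13}.
The partition is now stable with 6 blocks: {q1,q4,q9} | {q0,q3,q10} | {q7,q8,q12} | {q2,q6} | {q5} | {q13}.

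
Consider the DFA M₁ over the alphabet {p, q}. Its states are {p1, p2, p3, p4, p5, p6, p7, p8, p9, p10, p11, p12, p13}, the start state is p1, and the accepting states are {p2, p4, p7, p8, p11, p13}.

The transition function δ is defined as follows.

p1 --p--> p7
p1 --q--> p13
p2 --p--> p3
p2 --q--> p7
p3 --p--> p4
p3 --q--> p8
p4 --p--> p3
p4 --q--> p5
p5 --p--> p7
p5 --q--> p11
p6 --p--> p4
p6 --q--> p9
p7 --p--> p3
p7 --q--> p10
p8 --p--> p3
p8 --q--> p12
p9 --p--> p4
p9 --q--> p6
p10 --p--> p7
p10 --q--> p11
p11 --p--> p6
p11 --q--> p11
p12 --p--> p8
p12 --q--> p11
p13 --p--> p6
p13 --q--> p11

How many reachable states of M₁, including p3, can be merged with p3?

First remove the unreachable states {p2}; 12 states remain.
Initial partition by acceptance: {p4,p7,p8,p11,p13} | {p1,p3,p5,p6,p9,p10,p12}.
On input q, block {p4,p7,p8,p11,p13} splits into {p4,p7,p8} and {p11,p13}.
Refine {p1,p3,p5,p6,p9,p10,p12} on symbol q: members go to different blocks, giving {p1,p5,p10,p12} and {p6,p9} and {p3}.
No further refinement is possible. Final partition (5 blocks): {p4,p7,p8} | {p1,p5,p10,p12} | {p11,p13} | {p6,p9} | {p3}.
State p3 belongs to the block {p3}, which has 1 states.

1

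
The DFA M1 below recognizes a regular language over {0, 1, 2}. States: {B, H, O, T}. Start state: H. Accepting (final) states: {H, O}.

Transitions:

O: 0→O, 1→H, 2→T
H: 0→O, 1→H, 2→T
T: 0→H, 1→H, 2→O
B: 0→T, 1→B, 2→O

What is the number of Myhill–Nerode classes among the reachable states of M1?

2

States {B} cannot be reached from the start state, so discard them.
P0 = {H,O} | {T}.
No further refinement is possible. Final partition (2 blocks): {H,O} | {T}.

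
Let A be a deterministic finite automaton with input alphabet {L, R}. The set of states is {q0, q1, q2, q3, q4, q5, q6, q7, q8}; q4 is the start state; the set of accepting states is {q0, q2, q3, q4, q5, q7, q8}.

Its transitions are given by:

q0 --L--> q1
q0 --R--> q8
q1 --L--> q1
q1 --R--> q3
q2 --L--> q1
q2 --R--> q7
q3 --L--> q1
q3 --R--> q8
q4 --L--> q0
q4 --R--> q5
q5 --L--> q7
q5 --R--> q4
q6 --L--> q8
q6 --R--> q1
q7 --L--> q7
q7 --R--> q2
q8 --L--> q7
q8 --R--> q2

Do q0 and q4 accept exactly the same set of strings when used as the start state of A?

No

First remove the unreachable states {q6}; 8 states remain.
Initial partition by acceptance: {q0,q2,q3,q4,q5,q7,q8} | {q1}.
Refine {q0,q2,q3,q4,q5,q7,q8} on symbol L: members go to different blocks, giving {q4,q5,q7,q8} and {q0,q2,q3}.
Refine {q4,q5,q7,q8} on symbol L: members go to different blocks, giving {q5,q7,q8} and {q4}.
Refine {q5,q7,q8} on symbol R: members go to different blocks, giving {q7,q8} and {q5}.
The partition is now stable with 5 blocks: {q7,q8} | {q1} | {q0,q2,q3} | {q4} | {q5}.
q0 and q4 end up in different blocks, so they are distinguishable. For instance, the string 'L' is accepted from only q4.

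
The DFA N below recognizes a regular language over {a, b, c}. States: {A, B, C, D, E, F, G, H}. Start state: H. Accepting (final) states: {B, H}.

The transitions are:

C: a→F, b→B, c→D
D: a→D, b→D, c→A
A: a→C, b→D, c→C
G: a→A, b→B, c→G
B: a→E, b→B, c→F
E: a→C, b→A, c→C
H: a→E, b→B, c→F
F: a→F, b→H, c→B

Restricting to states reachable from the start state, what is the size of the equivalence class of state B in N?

2

First remove the unreachable states {G}; 7 states remain.
Start with accepting vs non-accepting: {B,H} | {A,C,D,E,F}.
Split {A,C,D,E,F} by δ(·,b) → {A,D,E} and {C,F}.
On input a, block {A,D,E} splits into {A,E} and {D}.
Refine {A,E} on symbol b: members go to different blocks, giving {A} and {E}.
Refine {C,F} on symbol c: members go to different blocks, giving {C} and {F}.
The partition is now stable with 6 blocks: {B,H} | {A} | {C} | {D} | {E} | {F}.
State B belongs to the block {B,H}, which has 2 states.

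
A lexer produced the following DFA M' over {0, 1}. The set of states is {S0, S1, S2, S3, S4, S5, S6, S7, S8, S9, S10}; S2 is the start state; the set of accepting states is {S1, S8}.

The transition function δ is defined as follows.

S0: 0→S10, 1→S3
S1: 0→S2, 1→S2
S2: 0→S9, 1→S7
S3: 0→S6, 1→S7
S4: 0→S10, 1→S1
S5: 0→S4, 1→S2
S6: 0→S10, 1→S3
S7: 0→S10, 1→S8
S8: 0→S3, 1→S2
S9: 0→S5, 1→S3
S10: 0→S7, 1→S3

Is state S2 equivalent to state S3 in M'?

First remove the unreachable states {S0}; 10 states remain.
Initial partition by acceptance: {S1,S8} | {S2,S3,S4,S5,S6,S7,S9,S10}.
Split {S2,S3,S4,S5,S6,S7,S9,S10} by δ(·,1) → {S2,S3,S5,S6,S9,S10} and {S4,S7}.
On input 0, block {S2,S3,S5,S6,S9,S10} splits into {S2,S3,S6,S9} and {S5,S10}.
On input 0, block {S2,S3,S6,S9} splits into {S2,S3} and {S6,S9}.
The partition is now stable with 5 blocks: {S1,S8} | {S2,S3} | {S4,S7} | {S5,S10} | {S6,S9}.
S2 and S3 lie in the same block of the stable partition, so they are equivalent — no string distinguishes them.

Yes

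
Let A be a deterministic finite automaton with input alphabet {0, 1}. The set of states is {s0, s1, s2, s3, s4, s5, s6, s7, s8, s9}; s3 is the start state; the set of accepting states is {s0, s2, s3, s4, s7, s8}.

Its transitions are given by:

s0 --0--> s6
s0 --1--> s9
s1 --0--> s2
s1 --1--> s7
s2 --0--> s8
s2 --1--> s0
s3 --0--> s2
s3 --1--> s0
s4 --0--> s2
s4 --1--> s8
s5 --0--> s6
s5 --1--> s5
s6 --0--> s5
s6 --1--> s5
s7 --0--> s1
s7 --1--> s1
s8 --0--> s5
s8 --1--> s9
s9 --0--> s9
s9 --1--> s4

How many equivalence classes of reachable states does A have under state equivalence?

First remove the unreachable states {s1,s7}; 8 states remain.
Start with accepting vs non-accepting: {s0,s2,s3,s4,s8} | {s5,s6,s9}.
On input 0, block {s0,s2,s3,s4,s8} splits into {s2,s3,s4} and {s0,s8}.
Refine {s2,s3,s4} on symbol 0: members go to different blocks, giving {s3,s4} and {s2}.
Split {s5,s6,s9} by δ(·,1) → {s5,s6} and {s9}.
Stable partition: {s3,s4} | {s5,s6} | {s0,s8} | {s2} | {s9} — 5 equivalence classes.

5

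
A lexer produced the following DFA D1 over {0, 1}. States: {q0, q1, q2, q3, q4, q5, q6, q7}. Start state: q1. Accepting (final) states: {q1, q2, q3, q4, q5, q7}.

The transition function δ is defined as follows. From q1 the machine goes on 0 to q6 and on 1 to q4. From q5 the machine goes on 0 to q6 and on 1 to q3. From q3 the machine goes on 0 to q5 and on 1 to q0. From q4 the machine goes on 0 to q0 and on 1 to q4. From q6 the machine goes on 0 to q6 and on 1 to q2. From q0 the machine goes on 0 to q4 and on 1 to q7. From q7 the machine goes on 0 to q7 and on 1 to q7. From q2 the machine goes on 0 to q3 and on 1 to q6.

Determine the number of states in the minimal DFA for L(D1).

8

P0 = {q1,q2,q3,q4,q5,q7} | {q0,q6}.
On input 0, block {q1,q2,q3,q4,q5,q7} splits into {q1,q4,q5} and {q2,q3,q7}.
Split {q1,q4,q5} by δ(·,1) → {q1,q4} and {q5}.
On input 0, block {q0,q6} splits into {q0} and {q6}.
Split {q1,q4} by δ(·,0) → {q1} and {q4}.
Refine {q2,q3,q7} on symbol 0: members go to different blocks, giving {q2,q7} and {q3}.
Refine {q2,q7} on symbol 0: members go to different blocks, giving {q2} and {q7}.
No further refinement is possible. Final partition (8 blocks): {q1} | {q0} | {q2} | {q5} | {q6} | {q4} | {q3} | {q7}.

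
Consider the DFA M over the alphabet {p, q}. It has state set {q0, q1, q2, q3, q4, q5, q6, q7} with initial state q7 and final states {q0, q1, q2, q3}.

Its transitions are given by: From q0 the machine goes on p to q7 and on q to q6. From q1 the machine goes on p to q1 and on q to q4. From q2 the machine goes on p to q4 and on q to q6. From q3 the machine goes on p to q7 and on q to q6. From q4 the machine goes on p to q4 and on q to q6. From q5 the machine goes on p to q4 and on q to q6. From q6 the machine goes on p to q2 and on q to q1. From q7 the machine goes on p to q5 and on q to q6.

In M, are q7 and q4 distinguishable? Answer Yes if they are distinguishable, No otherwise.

No

States {q0,q3} cannot be reached from the start state, so discard them.
P0 = {q1,q2} | {q4,q5,q6,q7}.
On input p, block {q1,q2} splits into {q1} and {q2}.
Refine {q4,q5,q6,q7} on symbol p: members go to different blocks, giving {q4,q5,q7} and {q6}.
No further refinement is possible. Final partition (4 blocks): {q1} | {q4,q5,q7} | {q2} | {q6}.
q7 and q4 lie in the same block of the stable partition, so they are equivalent — no string distinguishes them.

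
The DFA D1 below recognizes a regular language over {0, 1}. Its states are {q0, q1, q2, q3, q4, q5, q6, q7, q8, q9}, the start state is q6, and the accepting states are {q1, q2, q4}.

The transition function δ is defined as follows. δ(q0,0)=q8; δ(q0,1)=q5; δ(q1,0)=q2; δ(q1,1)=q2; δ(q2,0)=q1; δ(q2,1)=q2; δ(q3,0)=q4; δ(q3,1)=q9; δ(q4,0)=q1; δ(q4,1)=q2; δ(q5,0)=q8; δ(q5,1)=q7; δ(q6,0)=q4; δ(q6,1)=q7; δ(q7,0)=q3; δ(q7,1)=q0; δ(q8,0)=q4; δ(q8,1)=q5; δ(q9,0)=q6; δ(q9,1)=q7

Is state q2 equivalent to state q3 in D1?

No

All states are reachable from the start state.
P0 = {q1,q2,q4} | {q0,q3,q5,q6,q7,q8,q9}.
Split {q0,q3,q5,q6,q7,q8,q9} by δ(·,0) → {q0,q5,q7,q9} and {q3,q6,q8}.
Stable partition: {q1,q2,q4} | {q0,q5,q7,q9} | {q3,q6,q8} — 3 equivalence classes.
q2 and q3 end up in different blocks, so they are distinguishable. For instance, the string 'ε' is accepted from only q2.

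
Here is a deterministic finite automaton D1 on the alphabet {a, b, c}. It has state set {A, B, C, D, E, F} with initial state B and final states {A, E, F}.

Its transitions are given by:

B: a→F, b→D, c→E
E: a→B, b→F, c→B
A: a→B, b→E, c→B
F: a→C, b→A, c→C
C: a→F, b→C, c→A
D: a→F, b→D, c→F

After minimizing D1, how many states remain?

2

P0 = {A,E,F} | {B,C,D}.
Stable partition: {A,E,F} | {B,C,D} — 2 equivalence classes.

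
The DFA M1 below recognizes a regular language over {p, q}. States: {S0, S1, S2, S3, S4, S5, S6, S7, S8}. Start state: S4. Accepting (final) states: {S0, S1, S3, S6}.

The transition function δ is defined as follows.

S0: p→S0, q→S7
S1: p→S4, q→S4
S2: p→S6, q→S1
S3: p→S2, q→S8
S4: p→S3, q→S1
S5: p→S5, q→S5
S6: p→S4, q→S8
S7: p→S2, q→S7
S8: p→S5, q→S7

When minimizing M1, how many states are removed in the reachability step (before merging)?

BFS from S4 reaches {S1, S2, S3, S4, S5, S6, S7, S8}; the 1 state(s) S0 are never visited.

1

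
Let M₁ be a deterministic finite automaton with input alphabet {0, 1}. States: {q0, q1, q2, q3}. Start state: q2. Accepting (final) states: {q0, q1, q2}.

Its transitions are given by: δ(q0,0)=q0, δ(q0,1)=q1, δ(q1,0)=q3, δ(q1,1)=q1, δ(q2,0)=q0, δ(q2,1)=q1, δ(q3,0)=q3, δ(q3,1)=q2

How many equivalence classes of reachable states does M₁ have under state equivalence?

P0 = {q0,q1,q2} | {q3}.
On input 0, block {q0,q1,q2} splits into {q0,q2} and {q1}.
No further refinement is possible. Final partition (3 blocks): {q0,q2} | {q3} | {q1}.

3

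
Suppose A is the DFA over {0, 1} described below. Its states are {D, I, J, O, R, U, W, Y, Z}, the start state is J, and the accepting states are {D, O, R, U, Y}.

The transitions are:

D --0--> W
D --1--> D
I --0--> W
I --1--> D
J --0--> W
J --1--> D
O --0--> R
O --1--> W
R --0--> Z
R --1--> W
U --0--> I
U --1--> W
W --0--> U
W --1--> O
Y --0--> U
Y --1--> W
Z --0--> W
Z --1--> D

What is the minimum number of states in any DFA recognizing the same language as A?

5

First remove the unreachable states {Y}; 8 states remain.
Start with accepting vs non-accepting: {D,O,R,U} | {I,J,W,Z}.
Refine {D,O,R,U} on symbol 0: members go to different blocks, giving {D,R,U} and {O}.
Split {D,R,U} by δ(·,1) → {R,U} and {D}.
Refine {I,J,W,Z} on symbol 0: members go to different blocks, giving {I,J,Z} and {W}.
The partition is now stable with 5 blocks: {R,U} | {I,J,Z} | {O} | {D} | {W}.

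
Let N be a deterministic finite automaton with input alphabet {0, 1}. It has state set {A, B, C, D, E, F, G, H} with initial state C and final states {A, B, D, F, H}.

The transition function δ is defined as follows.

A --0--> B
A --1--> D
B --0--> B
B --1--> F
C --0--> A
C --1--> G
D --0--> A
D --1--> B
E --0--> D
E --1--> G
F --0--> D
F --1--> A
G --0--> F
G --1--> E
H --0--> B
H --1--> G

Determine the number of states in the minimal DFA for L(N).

Reachable states from the start: {A,B,C,D,E,F,G}. Unreachable: {H} — drop them.
Initial partition by acceptance: {A,B,D,F} | {C,E,G}.
No further refinement is possible. Final partition (2 blocks): {A,B,D,F} | {C,E,G}.

2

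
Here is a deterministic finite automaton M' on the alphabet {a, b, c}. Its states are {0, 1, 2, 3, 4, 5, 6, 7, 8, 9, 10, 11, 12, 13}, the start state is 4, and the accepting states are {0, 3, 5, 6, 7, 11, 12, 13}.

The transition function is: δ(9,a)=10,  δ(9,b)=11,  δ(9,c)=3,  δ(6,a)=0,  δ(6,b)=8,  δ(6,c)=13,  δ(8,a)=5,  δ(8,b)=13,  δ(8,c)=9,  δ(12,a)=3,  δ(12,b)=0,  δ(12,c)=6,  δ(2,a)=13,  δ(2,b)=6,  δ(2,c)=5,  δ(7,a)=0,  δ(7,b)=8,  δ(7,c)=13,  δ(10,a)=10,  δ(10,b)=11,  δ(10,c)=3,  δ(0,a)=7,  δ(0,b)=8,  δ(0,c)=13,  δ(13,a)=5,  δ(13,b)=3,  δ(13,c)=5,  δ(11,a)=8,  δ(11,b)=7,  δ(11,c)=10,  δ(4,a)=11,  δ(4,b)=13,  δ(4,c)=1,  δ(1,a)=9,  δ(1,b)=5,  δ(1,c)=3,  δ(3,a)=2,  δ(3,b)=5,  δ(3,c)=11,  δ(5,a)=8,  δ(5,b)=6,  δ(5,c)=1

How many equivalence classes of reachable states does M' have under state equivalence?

Reachable states from the start: {0,1,2,3,4,5,6,7,8,9,10,11,13}. Unreachable: {12} — drop them.
P0 = {0,3,5,6,7,11,13} | {1,2,4,8,9,10}.
Split {0,3,5,6,7,11,13} by δ(·,a) → {0,6,7,13} and {3,5,11}.
Refine {0,6,7,13} on symbol a: members go to different blocks, giving {0,6,7} and {13}.
Split {1,2,4,8,9,10} by δ(·,a) → {1,9,10} and {4,8} and {2}.
Refine {3,5,11} on symbol a: members go to different blocks, giving {5,11} and {3}.
No further refinement is possible. Final partition (7 blocks): {0,6,7} | {1,9,10} | {5,11} | {13} | {4,8} | {2} | {3}.

7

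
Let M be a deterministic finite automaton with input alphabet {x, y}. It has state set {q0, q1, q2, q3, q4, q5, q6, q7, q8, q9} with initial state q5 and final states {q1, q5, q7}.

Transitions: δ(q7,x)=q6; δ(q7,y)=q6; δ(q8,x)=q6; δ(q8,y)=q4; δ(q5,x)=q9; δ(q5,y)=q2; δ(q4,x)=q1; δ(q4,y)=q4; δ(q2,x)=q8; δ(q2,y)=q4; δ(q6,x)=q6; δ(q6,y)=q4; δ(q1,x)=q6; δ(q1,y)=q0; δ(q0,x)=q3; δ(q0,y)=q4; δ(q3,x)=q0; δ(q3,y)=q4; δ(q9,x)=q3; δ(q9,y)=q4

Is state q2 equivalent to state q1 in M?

No

Reachable states from the start: {q0,q1,q2,q3,q4,q5,q6,q8,q9}. Unreachable: {q7} — drop them.
Start with accepting vs non-accepting: {q1,q5} | {q0,q2,q3,q4,q6,q8,q9}.
Refine {q0,q2,q3,q4,q6,q8,q9} on symbol x: members go to different blocks, giving {q0,q2,q3,q6,q8,q9} and {q4}.
No further refinement is possible. Final partition (3 blocks): {q1,q5} | {q0,q2,q3,q6,q8,q9} | {q4}.
q2 and q1 end up in different blocks, so they are distinguishable. For instance, the string 'ε' is accepted from only q1.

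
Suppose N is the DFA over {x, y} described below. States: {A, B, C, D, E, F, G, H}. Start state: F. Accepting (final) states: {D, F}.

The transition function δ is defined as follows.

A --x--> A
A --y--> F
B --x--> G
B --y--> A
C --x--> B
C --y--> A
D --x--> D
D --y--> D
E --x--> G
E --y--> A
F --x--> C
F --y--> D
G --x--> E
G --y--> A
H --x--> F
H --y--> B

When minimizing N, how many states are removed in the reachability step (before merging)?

No path from F leads to H; the other 7 states are all reachable.

1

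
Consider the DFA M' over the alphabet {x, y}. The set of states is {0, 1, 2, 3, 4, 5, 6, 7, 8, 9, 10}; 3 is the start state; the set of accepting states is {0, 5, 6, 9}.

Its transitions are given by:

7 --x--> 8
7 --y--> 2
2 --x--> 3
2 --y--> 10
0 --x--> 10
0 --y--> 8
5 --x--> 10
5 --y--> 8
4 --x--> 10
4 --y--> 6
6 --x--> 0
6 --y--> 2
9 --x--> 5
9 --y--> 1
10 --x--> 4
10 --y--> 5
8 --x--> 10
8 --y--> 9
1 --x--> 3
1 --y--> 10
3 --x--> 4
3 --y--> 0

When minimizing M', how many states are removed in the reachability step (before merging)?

BFS from 3 reaches {0, 1, 2, 3, 4, 5, 6, 8, 9, 10}; the 1 state(s) 7 are never visited.

1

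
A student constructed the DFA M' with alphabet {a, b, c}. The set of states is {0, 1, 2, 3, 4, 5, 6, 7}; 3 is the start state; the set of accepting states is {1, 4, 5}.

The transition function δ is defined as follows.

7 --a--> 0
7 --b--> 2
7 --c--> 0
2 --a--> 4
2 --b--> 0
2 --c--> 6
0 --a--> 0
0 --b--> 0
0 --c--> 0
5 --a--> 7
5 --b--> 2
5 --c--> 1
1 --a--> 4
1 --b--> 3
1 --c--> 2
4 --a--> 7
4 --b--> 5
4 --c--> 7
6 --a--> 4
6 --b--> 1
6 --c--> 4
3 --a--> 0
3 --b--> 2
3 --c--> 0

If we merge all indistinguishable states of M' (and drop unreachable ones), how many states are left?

7

P0 = {1,4,5} | {0,2,3,6,7}.
Split {1,4,5} by δ(·,a) → {4,5} and {1}.
Split {4,5} by δ(·,b) → {4} and {5}.
On input a, block {0,2,3,6,7} splits into {0,3,7} and {2,6}.
Refine {0,3,7} on symbol b: members go to different blocks, giving {3,7} and {0}.
Refine {2,6} on symbol b: members go to different blocks, giving {2} and {6}.
The partition is now stable with 7 blocks: {4} | {3,7} | {1} | {5} | {2} | {0} | {6}.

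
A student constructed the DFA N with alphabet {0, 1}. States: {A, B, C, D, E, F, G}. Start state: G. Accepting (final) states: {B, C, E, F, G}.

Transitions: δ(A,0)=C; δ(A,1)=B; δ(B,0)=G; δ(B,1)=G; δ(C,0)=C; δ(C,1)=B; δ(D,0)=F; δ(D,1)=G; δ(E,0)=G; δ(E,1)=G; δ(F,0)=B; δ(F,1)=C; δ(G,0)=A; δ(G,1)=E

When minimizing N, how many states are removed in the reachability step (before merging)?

2

BFS from G reaches {A, B, C, E, G}; the 2 state(s) D, F are never visited.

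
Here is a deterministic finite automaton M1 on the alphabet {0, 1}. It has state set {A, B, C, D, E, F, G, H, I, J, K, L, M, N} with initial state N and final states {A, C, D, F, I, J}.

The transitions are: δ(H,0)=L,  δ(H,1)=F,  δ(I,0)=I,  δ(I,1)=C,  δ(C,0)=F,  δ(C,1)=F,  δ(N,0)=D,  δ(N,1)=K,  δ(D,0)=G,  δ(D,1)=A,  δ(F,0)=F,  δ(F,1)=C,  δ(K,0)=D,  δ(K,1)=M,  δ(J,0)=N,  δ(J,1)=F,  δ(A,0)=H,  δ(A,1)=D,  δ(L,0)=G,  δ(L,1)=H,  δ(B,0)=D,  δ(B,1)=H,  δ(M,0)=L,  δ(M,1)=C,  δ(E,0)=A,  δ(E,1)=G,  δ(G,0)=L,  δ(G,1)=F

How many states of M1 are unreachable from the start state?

Starting at N and following transitions, the reachable set is {A, C, D, F, G, H, K, L, M, N}. That leaves B, E, I, J unreachable — 4 in total.

4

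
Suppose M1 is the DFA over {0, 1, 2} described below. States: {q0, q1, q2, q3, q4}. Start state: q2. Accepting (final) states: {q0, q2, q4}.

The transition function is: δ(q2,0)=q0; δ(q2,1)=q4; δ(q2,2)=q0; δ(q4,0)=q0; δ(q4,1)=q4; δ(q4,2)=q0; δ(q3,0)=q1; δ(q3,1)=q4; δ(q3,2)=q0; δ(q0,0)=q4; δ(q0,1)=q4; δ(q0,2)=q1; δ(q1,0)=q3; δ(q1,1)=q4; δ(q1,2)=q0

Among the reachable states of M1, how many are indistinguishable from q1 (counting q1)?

Initial partition by acceptance: {q0,q2,q4} | {q1,q3}.
Refine {q0,q2,q4} on symbol 2: members go to different blocks, giving {q2,q4} and {q0}.
No further refinement is possible. Final partition (3 blocks): {q2,q4} | {q1,q3} | {q0}.
The equivalence class containing q1 is {q1,q3}, of size 2.

2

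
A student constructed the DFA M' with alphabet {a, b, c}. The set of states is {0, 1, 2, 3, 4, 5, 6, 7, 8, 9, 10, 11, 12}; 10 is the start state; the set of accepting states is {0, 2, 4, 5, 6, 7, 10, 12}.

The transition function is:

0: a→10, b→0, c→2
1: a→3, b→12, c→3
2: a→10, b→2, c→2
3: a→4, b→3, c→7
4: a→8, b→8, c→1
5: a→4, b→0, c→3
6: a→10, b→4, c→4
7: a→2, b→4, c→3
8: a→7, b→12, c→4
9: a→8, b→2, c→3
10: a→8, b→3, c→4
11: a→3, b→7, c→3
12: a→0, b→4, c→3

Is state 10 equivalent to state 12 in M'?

No

Reachable states from the start: {0,1,2,3,4,7,8,10,12}. Unreachable: {5,6,9,11} — drop them.
Start with accepting vs non-accepting: {0,2,4,7,10,12} | {1,3,8}.
Refine {0,2,4,7,10,12} on symbol a: members go to different blocks, giving {0,2,7,12} and {4,10}.
On input a, block {0,2,7,12} splits into {0,2} and {7,12}.
Refine {1,3,8} on symbol a: members go to different blocks, giving {1} and {3} and {8}.
Split {4,10} by δ(·,b) → {4} and {10}.
Stable partition: {0,2} | {1} | {4} | {7,12} | {3} | {8} | {10} — 7 equivalence classes.
10 and 12 end up in different blocks, so they are distinguishable. For instance, the string 'a' is accepted from only 12.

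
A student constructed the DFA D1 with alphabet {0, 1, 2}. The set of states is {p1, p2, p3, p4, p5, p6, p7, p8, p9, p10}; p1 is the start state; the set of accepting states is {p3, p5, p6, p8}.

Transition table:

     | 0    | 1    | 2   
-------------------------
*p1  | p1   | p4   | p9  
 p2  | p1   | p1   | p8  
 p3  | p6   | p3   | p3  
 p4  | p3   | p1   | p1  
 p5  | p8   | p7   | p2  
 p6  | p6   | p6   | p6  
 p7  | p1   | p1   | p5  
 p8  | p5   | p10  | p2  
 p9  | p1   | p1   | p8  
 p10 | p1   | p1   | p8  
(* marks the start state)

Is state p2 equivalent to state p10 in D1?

All states are reachable from the start state.
Initial partition by acceptance: {p3,p5,p6,p8} | {p1,p2,p4,p7,p9,p10}.
Split {p3,p5,p6,p8} by δ(·,1) → {p3,p6} and {p5,p8}.
Split {p1,p2,p4,p7,p9,p10} by δ(·,0) → {p1,p2,p7,p9,p10} and {p4}.
Refine {p1,p2,p7,p9,p10} on symbol 1: members go to different blocks, giving {p2,p7,p9,p10} and {p1}.
Stable partition: {p3,p6} | {p2,p7,p9,p10} | {p5,p8} | {p4} | {p1} — 5 equivalence classes.
p2 and p10 lie in the same block of the stable partition, so they are equivalent — no string distinguishes them.

Yes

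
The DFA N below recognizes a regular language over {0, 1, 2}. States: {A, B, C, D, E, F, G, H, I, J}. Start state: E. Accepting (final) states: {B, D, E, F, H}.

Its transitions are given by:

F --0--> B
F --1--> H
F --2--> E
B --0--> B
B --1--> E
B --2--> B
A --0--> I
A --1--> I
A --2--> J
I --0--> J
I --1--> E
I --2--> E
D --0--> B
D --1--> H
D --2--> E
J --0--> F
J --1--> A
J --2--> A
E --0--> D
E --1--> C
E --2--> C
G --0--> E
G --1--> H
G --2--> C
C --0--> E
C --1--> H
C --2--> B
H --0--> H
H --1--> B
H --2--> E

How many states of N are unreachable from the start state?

5

Starting at E and following transitions, the reachable set is {B, C, D, E, H}. That leaves A, F, G, I, J unreachable — 5 in total.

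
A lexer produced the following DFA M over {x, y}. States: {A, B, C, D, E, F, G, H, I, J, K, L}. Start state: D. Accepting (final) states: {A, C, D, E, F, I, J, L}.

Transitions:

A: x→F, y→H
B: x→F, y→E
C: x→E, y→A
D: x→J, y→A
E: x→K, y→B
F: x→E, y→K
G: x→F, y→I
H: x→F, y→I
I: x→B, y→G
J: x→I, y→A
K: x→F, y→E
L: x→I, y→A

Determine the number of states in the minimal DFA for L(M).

States {C,L} cannot be reached from the start state, so discard them.
Initial partition by acceptance: {A,D,E,F,I,J} | {B,G,H,K}.
Split {A,D,E,F,I,J} by δ(·,x) → {A,D,F,J} and {E,I}.
Split {A,D,F,J} by δ(·,x) → {A,D} and {F,J}.
Split {A,D} by δ(·,y) → {A} and {D}.
Refine {F,J} on symbol y: members go to different blocks, giving {F} and {J}.
The partition is now stable with 6 blocks: {A} | {B,G,H,K} | {E,I} | {F} | {D} | {J}.

6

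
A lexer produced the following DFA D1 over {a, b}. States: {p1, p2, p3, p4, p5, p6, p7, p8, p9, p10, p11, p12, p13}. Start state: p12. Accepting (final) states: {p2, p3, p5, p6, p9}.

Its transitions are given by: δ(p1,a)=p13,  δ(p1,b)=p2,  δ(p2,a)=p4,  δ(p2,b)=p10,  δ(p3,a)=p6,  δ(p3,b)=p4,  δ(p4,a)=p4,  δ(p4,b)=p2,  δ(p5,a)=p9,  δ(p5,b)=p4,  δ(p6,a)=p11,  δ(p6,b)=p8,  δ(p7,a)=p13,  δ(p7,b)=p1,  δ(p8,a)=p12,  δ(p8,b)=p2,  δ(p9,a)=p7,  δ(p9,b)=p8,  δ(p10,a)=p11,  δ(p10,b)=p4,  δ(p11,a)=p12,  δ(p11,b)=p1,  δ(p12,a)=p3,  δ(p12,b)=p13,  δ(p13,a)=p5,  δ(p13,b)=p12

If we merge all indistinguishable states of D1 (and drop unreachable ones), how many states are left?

P0 = {p2,p3,p5,p6,p9} | {p1,p4,p7,p8,p10,p11,p12,p13}.
Split {p2,p3,p5,p6,p9} by δ(·,a) → {p2,p6,p9} and {p3,p5}.
Split {p1,p4,p7,p8,p10,p11,p12,p13} by δ(·,a) → {p1,p4,p7,p8,p10,p11} and {p12,p13}.
On input a, block {p1,p4,p7,p8,p10,p11} splits into {p1,p7,p8,p11} and {p4,p10}.
Refine {p2,p6,p9} on symbol a: members go to different blocks, giving {p6,p9} and {p2}.
Refine {p1,p7,p8,p11} on symbol b: members go to different blocks, giving {p1,p8} and {p7,p11}.
Split {p4,p10} by δ(·,a) → {p4} and {p10}.
No further refinement is possible. Final partition (8 blocks): {p6,p9} | {p1,p8} | {p3,p5} | {p12,p13} | {p4} | {p2} | {p7,p11} | {p10}.

8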